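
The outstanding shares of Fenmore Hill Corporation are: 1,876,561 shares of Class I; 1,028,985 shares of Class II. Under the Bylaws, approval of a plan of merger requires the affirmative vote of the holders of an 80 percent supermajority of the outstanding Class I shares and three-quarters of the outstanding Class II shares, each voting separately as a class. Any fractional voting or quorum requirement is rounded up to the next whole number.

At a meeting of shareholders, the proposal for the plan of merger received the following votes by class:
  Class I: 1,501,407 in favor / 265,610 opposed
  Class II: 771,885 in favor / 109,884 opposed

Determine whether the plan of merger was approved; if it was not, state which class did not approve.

Class I: 4/5 of 1876561 = 1501248.80, rounded up to 1501249; 1,501,249 required, 1,501,407 in favor — approved.
Class II: 3/4 of 1028985 = 771738.75, rounded up to 771739; 771,739 required, 771,885 in favor — approved.

Approved — every class gave the required vote.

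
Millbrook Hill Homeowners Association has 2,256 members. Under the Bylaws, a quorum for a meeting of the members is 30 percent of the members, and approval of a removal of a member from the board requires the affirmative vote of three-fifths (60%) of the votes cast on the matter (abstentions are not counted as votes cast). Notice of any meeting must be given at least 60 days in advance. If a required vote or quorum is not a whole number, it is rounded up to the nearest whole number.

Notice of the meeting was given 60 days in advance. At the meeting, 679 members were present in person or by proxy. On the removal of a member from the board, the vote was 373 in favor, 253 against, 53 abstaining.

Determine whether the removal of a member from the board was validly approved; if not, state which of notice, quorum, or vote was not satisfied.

Notice: 60 days given; 60 required. Satisfied.
Quorum: 30% of 2,256 = 676.80, rounded up to 677; 679 present. Satisfied.
Vote: requires three-fifths of the votes cast (679 − 53 abstaining = 626); 3/5 of 626 = 375.60, rounded up to 376, so 376 needed; 373 in favor. Not satisfied.

Invalid — vote requirement not satisfied.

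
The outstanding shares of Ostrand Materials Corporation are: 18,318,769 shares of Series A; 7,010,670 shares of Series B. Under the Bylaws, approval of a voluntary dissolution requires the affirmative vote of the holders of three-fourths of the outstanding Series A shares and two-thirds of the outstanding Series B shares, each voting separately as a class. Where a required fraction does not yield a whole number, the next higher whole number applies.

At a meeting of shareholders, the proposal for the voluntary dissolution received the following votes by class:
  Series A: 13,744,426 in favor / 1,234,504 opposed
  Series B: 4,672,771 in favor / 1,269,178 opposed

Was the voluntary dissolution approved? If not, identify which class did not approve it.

Series A: 3/4 of 18318769 = 13739076.75, rounded up to 13739077; 13,739,077 required, 13,744,426 in favor — approved.
Series B: 2/3 of 7010670 = 4673780; 4,673,780 required, 4,672,771 in favor — not approved.

Not approved — the Series B shares did not give the required vote.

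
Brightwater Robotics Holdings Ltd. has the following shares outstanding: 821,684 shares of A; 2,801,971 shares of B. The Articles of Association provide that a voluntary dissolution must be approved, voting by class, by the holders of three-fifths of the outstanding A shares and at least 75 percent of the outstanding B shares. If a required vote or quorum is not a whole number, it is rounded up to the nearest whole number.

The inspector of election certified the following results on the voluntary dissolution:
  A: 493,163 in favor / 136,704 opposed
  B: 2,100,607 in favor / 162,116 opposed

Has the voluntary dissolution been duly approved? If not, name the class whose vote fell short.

Not approved — the B shares did not give the required vote.

A: 3/5 of 821684 = 493010.40, rounded up to 493011; 493,011 required, 493,163 in favor — approved.
B: 3/4 of 2801971 = 2101478.25, rounded up to 2101479; 2,101,479 required, 2,100,607 in favor — not approved.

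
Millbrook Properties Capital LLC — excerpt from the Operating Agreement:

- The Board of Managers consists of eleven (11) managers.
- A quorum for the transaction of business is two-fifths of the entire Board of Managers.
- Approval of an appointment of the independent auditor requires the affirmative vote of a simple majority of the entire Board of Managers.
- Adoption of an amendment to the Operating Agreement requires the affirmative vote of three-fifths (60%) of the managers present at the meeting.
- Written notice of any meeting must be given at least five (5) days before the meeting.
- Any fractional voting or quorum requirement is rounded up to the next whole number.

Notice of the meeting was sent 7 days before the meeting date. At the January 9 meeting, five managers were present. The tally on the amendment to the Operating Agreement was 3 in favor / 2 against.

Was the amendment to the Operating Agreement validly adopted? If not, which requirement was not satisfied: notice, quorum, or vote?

Valid — all requirements satisfied.

Notice: 7 days given; 5 required (7 ≥ 5). Satisfied.
Quorum: 5 present; quorum is 5. Satisfied.
Vote: the amendment to the Operating Agreement requires three-fifths of the managers present (5). 3/5 of 5 = 3, so 3 affirmative votes are needed; 3 voted in favor. Satisfied.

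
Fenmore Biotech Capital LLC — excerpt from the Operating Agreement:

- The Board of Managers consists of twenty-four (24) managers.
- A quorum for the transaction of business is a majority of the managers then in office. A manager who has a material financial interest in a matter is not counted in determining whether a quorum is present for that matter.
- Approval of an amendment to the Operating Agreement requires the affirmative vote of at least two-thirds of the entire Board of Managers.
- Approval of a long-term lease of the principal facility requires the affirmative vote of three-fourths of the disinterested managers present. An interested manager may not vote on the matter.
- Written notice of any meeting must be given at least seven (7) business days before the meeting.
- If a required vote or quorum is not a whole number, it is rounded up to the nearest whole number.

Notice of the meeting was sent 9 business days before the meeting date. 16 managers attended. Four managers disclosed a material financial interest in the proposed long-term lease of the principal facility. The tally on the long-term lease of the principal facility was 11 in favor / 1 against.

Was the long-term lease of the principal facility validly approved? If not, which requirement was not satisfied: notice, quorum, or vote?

Notice: 9 business days given; 7 required (9 ≥ 7). Satisfied.
Quorum: 16 present, but the 4 interested managers do not count, leaving 12. Quorum is 13. Not satisfied.
Vote: the long-term lease of the principal facility requires three-fourths of the disinterested managers present (16 − 4 = 12). 3/4 of 12 = 9, so 9 affirmative votes are needed; 11 voted in favor. Satisfied. (Moot — without a quorum no business can be validly transacted.)

Invalid — quorum requirement not satisfied.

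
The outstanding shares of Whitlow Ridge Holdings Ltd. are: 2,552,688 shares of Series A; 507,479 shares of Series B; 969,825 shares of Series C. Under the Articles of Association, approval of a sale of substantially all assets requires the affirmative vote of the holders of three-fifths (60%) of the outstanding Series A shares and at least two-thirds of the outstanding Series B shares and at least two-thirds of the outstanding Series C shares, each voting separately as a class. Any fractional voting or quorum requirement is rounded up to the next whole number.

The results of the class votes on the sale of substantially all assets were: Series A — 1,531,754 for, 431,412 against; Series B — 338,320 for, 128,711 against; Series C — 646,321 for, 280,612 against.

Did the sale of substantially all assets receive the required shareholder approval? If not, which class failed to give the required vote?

Series A: 3/5 of 2552688 = 1531612.80, rounded up to 1531613; 1,531,613 required, 1,531,754 in favor — approved.
Series B: 2/3 of 507479 = 338319.33, rounded up to 338320; 338,320 required, 338,320 in favor — approved.
Series C: 2/3 of 969825 = 646550; 646,550 required, 646,321 in favor — not approved.

Not approved — the Series C shares did not give the required vote.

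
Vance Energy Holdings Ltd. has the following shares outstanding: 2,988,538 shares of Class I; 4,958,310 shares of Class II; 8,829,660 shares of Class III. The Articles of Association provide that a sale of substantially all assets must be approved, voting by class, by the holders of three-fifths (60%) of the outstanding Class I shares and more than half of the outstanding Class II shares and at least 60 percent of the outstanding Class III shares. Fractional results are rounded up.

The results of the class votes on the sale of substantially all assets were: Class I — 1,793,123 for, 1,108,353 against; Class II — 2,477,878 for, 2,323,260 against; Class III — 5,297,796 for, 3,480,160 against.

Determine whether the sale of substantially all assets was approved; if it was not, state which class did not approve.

Class I: 3/5 of 2988538 = 1793122.80, rounded up to 1793123; 1,793,123 required, 1,793,123 in favor — approved.
Class II: a majority of 4958310 is 2479156; 2,479,156 required, 2,477,878 in favor — not approved.
Class III: 3/5 of 8829660 = 5297796; 5,297,796 required, 5,297,796 in favor — approved.

Not approved — the Class II shares did not give the required vote.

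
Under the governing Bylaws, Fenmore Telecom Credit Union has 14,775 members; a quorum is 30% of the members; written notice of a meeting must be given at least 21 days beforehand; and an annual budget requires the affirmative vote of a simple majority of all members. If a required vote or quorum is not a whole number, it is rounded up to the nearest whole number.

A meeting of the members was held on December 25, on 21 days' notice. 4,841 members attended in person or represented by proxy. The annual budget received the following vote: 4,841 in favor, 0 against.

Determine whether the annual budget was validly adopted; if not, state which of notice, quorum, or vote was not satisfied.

Invalid — vote requirement not satisfied.

Notice: 21 days given; 21 required. Satisfied.
Quorum: 30% of 14,775 = 4,432.50, rounded up to 4,433; 4,841 present. Satisfied.
Vote: requires a majority of all members (14,775); a majority of 14775 is 7388, so 7,388 needed; 4,841 in favor. Not satisfied.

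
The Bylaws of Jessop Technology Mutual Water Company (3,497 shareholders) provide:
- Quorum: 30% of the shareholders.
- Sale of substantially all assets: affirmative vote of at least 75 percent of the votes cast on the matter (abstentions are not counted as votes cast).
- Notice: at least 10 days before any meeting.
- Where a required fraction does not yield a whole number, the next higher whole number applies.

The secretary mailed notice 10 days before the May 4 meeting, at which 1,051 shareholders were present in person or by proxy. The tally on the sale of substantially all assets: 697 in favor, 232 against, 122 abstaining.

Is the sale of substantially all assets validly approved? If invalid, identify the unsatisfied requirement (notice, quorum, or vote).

Notice: 10 days given; 10 required. Satisfied.
Quorum: 30% of 3,497 = 1,049.10, rounded up to 1,050; 1,051 present. Satisfied.
Vote: requires three-fourths of the votes cast (1,051 − 122 abstaining = 929); 3/4 of 929 = 696.75, rounded up to 697, so 697 needed; 697 in favor. Satisfied.

Valid — all requirements satisfied.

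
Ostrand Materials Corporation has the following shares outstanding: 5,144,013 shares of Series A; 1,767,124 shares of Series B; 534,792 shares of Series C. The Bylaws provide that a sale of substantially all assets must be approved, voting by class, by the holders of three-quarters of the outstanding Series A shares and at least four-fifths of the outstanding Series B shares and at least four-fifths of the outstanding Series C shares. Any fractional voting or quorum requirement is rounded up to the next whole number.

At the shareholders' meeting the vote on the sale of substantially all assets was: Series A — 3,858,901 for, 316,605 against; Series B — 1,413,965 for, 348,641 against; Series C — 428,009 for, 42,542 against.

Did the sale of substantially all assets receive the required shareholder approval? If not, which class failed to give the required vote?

Series A: 3/4 of 5144013 = 3858009.75, rounded up to 3858010; 3,858,010 required, 3,858,901 in favor — approved.
Series B: 4/5 of 1767124 = 1413699.20, rounded up to 1413700; 1,413,700 required, 1,413,965 in favor — approved.
Series C: 4/5 of 534792 = 427833.60, rounded up to 427834; 427,834 required, 428,009 in favor — approved.

Approved — every class gave the required vote.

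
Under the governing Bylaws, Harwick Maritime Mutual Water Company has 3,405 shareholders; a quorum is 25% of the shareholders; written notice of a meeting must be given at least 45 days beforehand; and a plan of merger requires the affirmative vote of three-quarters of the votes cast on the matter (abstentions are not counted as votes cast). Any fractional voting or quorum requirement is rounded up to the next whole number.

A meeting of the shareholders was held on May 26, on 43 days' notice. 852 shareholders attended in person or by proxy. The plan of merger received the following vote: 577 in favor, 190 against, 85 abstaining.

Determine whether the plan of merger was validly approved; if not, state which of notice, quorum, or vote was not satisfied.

Invalid — notice requirement not satisfied.

Notice: 43 days given; 45 required. Not satisfied.
Quorum: 25% of 3,405 = 851.25, rounded up to 852; 852 present. Satisfied.
Vote: requires three-fourths of the votes cast (852 − 85 abstaining = 767); 3/4 of 767 = 575.25, rounded up to 576, so 576 needed; 577 in favor. Satisfied.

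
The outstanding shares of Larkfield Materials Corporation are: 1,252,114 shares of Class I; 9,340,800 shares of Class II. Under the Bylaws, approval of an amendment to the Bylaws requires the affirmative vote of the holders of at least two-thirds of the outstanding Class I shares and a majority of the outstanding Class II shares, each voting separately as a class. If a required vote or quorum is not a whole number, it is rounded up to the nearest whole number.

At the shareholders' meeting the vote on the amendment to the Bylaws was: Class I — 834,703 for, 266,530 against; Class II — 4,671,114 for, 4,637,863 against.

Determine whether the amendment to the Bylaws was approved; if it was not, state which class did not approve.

Not approved — the Class I shares did not give the required vote.

Class I: 2/3 of 1252114 = 834742.67, rounded up to 834743; 834,743 required, 834,703 in favor — not approved.
Class II: a majority of 9340800 is 4670401; 4,670,401 required, 4,671,114 in favor — approved.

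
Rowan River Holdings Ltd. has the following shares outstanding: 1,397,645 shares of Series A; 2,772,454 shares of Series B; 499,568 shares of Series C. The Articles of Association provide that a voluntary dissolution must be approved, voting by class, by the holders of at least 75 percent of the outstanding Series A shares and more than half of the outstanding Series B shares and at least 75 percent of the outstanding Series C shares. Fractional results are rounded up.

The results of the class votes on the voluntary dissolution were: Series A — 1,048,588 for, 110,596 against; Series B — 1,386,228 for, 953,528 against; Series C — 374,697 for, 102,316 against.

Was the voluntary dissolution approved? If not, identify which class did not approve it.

Series A: 3/4 of 1397645 = 1048233.75, rounded up to 1048234; 1,048,234 required, 1,048,588 in favor — approved.
Series B: a majority of 2772454 is 1386228; 1,386,228 required, 1,386,228 in favor — approved.
Series C: 3/4 of 499568 = 374676; 374,676 required, 374,697 in favor — approved.

Approved — every class gave the required vote.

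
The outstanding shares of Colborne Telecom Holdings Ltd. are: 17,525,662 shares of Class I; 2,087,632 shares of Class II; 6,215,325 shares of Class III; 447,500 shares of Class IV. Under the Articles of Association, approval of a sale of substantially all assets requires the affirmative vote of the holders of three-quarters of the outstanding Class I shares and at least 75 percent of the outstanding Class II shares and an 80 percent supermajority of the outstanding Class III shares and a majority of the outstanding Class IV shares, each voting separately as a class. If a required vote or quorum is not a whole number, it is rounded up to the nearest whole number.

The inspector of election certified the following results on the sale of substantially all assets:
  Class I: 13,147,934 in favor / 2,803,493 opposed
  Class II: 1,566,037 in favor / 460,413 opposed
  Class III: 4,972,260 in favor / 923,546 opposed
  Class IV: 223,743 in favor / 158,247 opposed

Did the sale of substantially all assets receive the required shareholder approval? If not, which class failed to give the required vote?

Not approved — the Class IV shares did not give the required vote.

Class I: 3/4 of 17525662 = 13144246.50, rounded up to 13144247; 13,144,247 required, 13,147,934 in favor — approved.
Class II: 3/4 of 2087632 = 1565724; 1,565,724 required, 1,566,037 in favor — approved.
Class III: 4/5 of 6215325 = 4972260; 4,972,260 required, 4,972,260 in favor — approved.
Class IV: a majority of 447500 is 223751; 223,751 required, 223,743 in favor — not approved.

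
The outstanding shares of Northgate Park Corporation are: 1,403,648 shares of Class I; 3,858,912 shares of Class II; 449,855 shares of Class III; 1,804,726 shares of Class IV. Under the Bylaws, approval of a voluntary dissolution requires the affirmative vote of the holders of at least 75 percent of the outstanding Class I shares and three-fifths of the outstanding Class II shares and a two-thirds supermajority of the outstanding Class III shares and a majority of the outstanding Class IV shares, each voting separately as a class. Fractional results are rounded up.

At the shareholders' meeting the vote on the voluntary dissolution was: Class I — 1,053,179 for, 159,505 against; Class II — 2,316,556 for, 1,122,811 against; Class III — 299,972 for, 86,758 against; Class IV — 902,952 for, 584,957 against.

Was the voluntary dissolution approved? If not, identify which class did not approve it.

Approved — every class gave the required vote.

Class I: 3/4 of 1403648 = 1052736; 1,052,736 required, 1,053,179 in favor — approved.
Class II: 3/5 of 3858912 = 2315347.20, rounded up to 2315348; 2,315,348 required, 2,316,556 in favor — approved.
Class III: 2/3 of 449855 = 299903.33, rounded up to 299904; 299,904 required, 299,972 in favor — approved.
Class IV: a majority of 1804726 is 902364; 902,364 required, 902,952 in favor — approved.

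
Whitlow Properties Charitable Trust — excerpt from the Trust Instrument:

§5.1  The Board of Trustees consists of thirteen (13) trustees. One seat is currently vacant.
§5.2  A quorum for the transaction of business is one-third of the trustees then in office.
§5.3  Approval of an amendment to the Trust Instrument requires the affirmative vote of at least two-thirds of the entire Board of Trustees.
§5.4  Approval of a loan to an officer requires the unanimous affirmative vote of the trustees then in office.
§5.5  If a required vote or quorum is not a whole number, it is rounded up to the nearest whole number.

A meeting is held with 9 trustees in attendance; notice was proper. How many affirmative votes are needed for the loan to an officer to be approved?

The loan to an officer requires the unanimous vote of the trustees then in office (12).
Unanimous means all 12.
(Only 9 can vote, so the loan to an officer cannot pass at this meeting, but the required vote is still 12.)

12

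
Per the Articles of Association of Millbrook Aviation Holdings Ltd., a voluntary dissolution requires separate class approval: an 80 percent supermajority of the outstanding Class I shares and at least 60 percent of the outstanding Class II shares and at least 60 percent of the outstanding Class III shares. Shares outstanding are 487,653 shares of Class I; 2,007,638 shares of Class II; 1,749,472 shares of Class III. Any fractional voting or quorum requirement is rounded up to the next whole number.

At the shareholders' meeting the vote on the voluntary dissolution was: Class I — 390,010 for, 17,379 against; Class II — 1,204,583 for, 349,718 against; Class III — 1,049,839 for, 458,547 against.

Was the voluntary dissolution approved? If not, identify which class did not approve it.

Class I: 4/5 of 487653 = 390122.40, rounded up to 390123; 390,123 required, 390,010 in favor — not approved.
Class II: 3/5 of 2007638 = 1204582.80, rounded up to 1204583; 1,204,583 required, 1,204,583 in favor — approved.
Class III: 3/5 of 1749472 = 1049683.20, rounded up to 1049684; 1,049,684 required, 1,049,839 in favor — approved.

Not approved — the Class I shares did not give the required vote.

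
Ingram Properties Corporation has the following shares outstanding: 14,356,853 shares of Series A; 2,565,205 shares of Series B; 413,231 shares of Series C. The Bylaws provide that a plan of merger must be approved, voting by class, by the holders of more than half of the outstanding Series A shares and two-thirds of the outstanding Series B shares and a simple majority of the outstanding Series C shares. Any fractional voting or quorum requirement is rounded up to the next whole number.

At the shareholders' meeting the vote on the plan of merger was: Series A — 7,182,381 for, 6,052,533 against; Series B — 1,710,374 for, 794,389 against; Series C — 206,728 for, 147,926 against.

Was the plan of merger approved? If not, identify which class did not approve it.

Series A: a majority of 14356853 is 7178427; 7,178,427 required, 7,182,381 in favor — approved.
Series B: 2/3 of 2565205 = 1710136.67, rounded up to 1710137; 1,710,137 required, 1,710,374 in favor — approved.
Series C: a majority of 413231 is 206616; 206,616 required, 206,728 in favor — approved.

Approved — every class gave the required vote.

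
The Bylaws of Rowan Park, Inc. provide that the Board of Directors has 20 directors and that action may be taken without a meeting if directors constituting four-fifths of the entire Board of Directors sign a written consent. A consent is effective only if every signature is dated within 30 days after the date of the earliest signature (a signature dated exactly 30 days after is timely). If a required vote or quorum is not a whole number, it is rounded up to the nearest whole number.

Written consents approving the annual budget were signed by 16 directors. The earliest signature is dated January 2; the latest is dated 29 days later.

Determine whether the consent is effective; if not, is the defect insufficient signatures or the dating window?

Effective — both the signature and dating-window requirements are satisfied.

Signatures required: four-fifths of 20 — 4/5 of 20 = 16, so 16 needed; 16 signed. Sufficient.
Dating window: the latest signature is 29 days after the earliest; the limit is 30 days. Within the window.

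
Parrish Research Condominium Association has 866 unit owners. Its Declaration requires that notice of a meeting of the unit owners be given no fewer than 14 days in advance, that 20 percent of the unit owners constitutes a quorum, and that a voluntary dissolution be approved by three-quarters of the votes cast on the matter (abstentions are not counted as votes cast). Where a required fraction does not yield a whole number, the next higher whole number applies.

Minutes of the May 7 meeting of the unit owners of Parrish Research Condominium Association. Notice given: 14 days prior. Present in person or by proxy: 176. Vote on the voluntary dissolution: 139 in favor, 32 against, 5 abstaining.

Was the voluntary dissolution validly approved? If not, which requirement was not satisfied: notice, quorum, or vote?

Notice: 14 days given; 14 required. Satisfied.
Quorum: 20% of 866 = 173.20, rounded up to 174; 176 present. Satisfied.
Vote: requires three-fourths of the votes cast (176 − 5 abstaining = 171); 3/4 of 171 = 128.25, rounded up to 129, so 129 needed; 139 in favor. Satisfied.

Valid — all requirements satisfied.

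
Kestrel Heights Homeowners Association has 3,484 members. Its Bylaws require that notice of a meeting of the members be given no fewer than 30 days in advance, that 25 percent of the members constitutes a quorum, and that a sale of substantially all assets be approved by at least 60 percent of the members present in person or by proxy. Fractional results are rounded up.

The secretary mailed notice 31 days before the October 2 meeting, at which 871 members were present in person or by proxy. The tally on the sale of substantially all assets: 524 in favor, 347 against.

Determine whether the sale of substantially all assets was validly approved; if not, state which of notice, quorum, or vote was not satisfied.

Valid — all requirements satisfied.

Notice: 31 days given; 30 required. Satisfied.
Quorum: 25% of 3,484 = 871; 871 present. Satisfied.
Vote: requires three-fifths of those present (871); 3/5 of 871 = 522.60, rounded up to 523, so 523 needed; 524 in favor. Satisfied.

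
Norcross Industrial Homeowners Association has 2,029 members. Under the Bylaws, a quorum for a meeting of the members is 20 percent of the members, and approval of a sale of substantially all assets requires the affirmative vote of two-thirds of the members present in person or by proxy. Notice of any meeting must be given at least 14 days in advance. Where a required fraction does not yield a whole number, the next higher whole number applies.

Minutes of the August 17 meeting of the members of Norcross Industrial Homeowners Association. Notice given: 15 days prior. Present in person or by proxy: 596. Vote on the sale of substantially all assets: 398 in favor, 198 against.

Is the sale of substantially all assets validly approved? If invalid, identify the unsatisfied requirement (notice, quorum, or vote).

Valid — all requirements satisfied.

Notice: 15 days given; 14 required. Satisfied.
Quorum: 20% of 2,029 = 405.80, rounded up to 406; 596 present. Satisfied.
Vote: requires two-thirds of those present (596); 2/3 of 596 = 397.33, rounded up to 398, so 398 needed; 398 in favor. Satisfied.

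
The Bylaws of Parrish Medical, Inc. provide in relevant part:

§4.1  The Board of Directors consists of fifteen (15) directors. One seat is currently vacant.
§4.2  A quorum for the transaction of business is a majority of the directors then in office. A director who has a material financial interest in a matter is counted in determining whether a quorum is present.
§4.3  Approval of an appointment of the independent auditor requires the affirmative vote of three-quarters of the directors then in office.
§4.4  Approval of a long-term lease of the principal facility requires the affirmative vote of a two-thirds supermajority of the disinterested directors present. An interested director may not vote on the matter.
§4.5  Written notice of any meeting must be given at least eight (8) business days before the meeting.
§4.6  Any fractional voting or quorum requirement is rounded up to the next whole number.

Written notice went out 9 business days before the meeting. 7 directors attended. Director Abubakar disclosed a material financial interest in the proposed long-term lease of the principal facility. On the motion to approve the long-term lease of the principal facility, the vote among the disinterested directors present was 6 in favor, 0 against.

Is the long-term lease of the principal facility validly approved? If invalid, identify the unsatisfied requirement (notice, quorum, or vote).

Invalid — quorum requirement not satisfied.

Notice: 9 business days given; 8 required (9 ≥ 8). Satisfied.
Quorum: 7 present (interested directors count toward quorum); quorum is 8. Not satisfied.
Vote: the long-term lease of the principal facility requires two-thirds of the disinterested directors present (7 − 1 = 6). 2/3 of 6 = 4, so 4 affirmative votes are needed; 6 voted in favor. Satisfied. (Moot — without a quorum no business can be validly transacted.)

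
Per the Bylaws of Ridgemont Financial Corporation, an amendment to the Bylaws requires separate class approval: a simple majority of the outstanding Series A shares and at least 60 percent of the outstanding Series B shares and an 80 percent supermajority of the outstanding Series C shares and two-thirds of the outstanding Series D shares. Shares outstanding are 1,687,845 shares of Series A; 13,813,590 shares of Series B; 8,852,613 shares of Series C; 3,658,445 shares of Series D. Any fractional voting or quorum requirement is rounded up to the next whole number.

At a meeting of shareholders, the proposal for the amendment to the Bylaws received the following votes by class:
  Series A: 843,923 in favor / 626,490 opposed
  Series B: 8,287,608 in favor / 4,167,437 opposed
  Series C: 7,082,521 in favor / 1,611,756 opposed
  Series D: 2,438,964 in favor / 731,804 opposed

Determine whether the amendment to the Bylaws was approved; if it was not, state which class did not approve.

Series A: a majority of 1687845 is 843923; 843,923 required, 843,923 in favor — approved.
Series B: 3/5 of 13813590 = 8288154; 8,288,154 required, 8,287,608 in favor — not approved.
Series C: 4/5 of 8852613 = 7082090.40, rounded up to 7082091; 7,082,091 required, 7,082,521 in favor — approved.
Series D: 2/3 of 3658445 = 2438963.33, rounded up to 2438964; 2,438,964 required, 2,438,964 in favor — approved.

Not approved — the Series B shares did not give the required vote.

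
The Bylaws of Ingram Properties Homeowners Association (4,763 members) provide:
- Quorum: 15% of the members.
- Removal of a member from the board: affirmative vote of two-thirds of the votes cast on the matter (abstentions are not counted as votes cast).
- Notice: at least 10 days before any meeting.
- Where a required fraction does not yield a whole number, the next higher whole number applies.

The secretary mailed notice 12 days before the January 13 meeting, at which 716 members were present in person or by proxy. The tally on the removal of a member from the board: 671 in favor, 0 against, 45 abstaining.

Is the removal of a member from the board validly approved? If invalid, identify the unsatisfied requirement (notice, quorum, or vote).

Notice: 12 days given; 10 required. Satisfied.
Quorum: 15% of 4,763 = 714.45, rounded up to 715; 716 present. Satisfied.
Vote: requires two-thirds of the votes cast (716 − 45 abstaining = 671); 2/3 of 671 = 447.33, rounded up to 448, so 448 needed; 671 in favor. Satisfied.

Valid — all requirements satisfied.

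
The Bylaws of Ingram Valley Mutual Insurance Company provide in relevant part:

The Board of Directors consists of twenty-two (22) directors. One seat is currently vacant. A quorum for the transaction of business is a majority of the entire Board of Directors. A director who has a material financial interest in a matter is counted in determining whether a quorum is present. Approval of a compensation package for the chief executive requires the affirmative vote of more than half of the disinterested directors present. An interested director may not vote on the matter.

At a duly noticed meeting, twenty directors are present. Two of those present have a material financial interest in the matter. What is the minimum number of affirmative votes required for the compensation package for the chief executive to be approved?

10

The compensation package for the chief executive requires a majority of the disinterested directors present (20 − 2 = 18).
A majority of 18 is 10.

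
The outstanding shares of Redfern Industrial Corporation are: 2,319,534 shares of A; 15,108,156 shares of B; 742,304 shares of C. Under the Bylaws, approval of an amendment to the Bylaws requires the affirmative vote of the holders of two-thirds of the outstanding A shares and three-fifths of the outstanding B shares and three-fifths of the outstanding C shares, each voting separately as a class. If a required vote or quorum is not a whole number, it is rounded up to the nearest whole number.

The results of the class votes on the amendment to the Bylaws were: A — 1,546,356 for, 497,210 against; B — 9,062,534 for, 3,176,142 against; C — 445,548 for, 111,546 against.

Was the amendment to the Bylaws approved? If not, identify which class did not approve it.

Not approved — the B shares did not give the required vote.

A: 2/3 of 2319534 = 1546356; 1,546,356 required, 1,546,356 in favor — approved.
B: 3/5 of 15108156 = 9064893.60, rounded up to 9064894; 9,064,894 required, 9,062,534 in favor — not approved.
C: 3/5 of 742304 = 445382.40, rounded up to 445383; 445,383 required, 445,548 in favor — approved.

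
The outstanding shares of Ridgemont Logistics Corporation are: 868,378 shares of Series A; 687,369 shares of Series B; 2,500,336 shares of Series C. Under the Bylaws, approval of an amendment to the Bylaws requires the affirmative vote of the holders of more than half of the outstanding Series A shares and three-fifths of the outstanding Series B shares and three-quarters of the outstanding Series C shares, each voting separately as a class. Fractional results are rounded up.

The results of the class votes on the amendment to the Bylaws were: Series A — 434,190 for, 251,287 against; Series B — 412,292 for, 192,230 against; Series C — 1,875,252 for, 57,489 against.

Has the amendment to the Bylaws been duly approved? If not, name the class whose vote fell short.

Not approved — the Series B shares did not give the required vote.

Series A: a majority of 868378 is 434190; 434,190 required, 434,190 in favor — approved.
Series B: 3/5 of 687369 = 412421.40, rounded up to 412422; 412,422 required, 412,292 in favor — not approved.
Series C: 3/4 of 2500336 = 1875252; 1,875,252 required, 1,875,252 in favor — approved.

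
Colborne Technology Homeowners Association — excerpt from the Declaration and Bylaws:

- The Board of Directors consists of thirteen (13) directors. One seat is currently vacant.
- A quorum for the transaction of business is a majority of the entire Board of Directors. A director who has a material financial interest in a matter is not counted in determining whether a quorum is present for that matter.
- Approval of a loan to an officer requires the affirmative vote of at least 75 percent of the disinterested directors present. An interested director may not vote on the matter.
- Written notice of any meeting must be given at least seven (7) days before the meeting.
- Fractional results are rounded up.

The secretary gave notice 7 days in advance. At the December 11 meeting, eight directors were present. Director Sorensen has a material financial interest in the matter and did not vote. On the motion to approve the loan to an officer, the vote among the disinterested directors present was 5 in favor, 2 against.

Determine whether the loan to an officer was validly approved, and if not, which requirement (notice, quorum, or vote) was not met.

Invalid — vote requirement not satisfied.

Notice: 7 days given; 7 required (7 ≥ 7). Satisfied.
Quorum: 8 present, but the 1 interested director does not count, leaving 7. Quorum is 7. Satisfied.
Vote: the loan to an officer requires three-fourths of the disinterested directors present (8 − 1 = 7). 3/4 of 7 = 5.25, rounded up to 6, so 6 affirmative votes are needed; 5 voted in favor. Not satisfied.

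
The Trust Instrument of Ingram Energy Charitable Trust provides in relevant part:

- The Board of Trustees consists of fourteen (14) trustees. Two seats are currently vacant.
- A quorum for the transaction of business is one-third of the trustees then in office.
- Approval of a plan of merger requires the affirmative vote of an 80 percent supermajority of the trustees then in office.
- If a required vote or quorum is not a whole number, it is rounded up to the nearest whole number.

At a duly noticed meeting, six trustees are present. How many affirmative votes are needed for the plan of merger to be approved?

10

The plan of merger requires four-fifths of the trustees then in office (12).
4/5 of 12 = 9.60, rounded up to 10.
(Only 6 can vote, so the plan of merger cannot pass at this meeting, but the required vote is still 10.)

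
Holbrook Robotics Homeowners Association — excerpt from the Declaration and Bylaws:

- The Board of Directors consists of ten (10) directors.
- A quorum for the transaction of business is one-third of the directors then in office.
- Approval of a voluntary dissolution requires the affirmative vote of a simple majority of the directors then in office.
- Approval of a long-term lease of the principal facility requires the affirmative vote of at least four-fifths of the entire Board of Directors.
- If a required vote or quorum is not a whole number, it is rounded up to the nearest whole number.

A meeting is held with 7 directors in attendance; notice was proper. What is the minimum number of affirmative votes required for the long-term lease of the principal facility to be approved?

8

The long-term lease of the principal facility requires four-fifths of the entire Board of Directors (10).
4/5 of 10 = 8.
(Only 7 can vote, so the long-term lease of the principal facility cannot pass at this meeting, but the required vote is still 8.)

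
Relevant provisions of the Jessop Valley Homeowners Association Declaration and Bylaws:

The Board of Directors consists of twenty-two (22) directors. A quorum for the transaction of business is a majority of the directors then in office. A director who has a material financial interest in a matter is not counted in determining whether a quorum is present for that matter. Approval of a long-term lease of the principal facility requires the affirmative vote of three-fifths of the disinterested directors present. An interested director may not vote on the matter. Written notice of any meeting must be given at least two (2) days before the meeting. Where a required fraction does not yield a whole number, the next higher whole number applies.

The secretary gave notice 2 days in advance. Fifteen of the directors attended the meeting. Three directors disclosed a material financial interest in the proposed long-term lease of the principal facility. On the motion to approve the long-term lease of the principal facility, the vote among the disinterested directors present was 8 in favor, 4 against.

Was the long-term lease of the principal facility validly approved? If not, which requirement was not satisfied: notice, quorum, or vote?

Notice: 2 days given; 2 required (2 ≥ 2). Satisfied.
Quorum: 15 present, but the 3 interested directors do not count, leaving 12. Quorum is 12. Satisfied.
Vote: the long-term lease of the principal facility requires three-fifths of the disinterested directors present (15 − 3 = 12). 3/5 of 12 = 7.20, rounded up to 8, so 8 affirmative votes are needed; 8 voted in favor. Satisfied.

Valid — all requirements satisfied.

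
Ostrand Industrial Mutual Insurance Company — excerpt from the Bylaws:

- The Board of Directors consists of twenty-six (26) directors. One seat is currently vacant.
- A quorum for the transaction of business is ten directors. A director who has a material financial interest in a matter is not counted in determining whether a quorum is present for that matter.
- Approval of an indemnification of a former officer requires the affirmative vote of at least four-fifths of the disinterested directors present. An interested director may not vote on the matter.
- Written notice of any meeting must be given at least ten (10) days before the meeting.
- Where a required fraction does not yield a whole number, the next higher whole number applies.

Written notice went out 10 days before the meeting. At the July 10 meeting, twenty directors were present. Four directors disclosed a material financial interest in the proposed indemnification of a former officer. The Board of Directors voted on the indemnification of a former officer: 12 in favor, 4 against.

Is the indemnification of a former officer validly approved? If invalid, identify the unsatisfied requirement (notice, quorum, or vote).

Notice: 10 days given; 10 required (10 ≥ 10). Satisfied.
Quorum: 20 present, but the 4 interested directors do not count, leaving 16. Quorum is 10. Satisfied.
Vote: the indemnification of a former officer requires four-fifths of the disinterested directors present (20 − 4 = 16). 4/5 of 16 = 12.80, rounded up to 13, so 13 affirmative votes are needed; 12 voted in favor. Not satisfied.

Invalid — vote requirement not satisfied.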